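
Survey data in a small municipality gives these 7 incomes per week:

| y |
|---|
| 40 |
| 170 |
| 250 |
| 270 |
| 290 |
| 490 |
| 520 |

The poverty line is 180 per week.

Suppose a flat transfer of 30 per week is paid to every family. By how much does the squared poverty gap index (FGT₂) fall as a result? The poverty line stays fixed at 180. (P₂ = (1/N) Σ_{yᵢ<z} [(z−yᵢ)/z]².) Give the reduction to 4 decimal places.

Before: below the line — 40, 170; squared poverty gap index (FGT₂) = 0.086861.
After the 30 transfer: below the line — 70; squared poverty gap index (FGT₂) = 0.053351.
Reduction = 0.086861 − 0.053351 = 0.0335.

0.0335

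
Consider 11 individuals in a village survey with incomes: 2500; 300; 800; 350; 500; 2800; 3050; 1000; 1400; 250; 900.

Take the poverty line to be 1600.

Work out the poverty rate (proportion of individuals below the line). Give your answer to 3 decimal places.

0.727

8 of the 11 individuals have income below 1600.
H = 8/11 = 0.727.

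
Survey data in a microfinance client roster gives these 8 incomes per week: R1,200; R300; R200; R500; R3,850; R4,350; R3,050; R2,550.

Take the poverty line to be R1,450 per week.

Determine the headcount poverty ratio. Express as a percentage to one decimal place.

4 of the 8 workers have income below R1,450.
H = 4/8 = 50.0%.

50.0%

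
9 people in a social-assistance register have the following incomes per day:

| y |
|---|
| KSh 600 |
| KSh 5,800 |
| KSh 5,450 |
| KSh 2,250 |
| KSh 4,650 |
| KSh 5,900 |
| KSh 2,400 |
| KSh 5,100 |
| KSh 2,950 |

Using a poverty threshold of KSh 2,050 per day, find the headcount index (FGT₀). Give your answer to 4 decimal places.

1 of the 9 people have income below KSh 2,050.
H = 1/9 = 0.1111.

0.1111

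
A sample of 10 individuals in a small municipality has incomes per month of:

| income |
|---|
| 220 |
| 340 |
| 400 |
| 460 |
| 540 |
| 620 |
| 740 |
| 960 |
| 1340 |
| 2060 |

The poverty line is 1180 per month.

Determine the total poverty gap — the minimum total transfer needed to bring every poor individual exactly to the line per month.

5160

Below z: 220, 340, 400, 460, 540, 620, 740, 960 (q = 8 of N = 10).
Individual gaps: 1180−220 = 960; 1180−340 = 840; 1180−400 = 780; 1180−460 = 720; 1180−540 = 640; 1180−620 = 560; 1180−740 = 440; 1180−960 = 220.
Aggregate gap = 5160.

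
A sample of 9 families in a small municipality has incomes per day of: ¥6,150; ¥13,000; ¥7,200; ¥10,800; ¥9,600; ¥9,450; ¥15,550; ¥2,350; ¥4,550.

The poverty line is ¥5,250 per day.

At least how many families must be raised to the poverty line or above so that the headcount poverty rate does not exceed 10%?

Currently q = 2 of N = 9 are below the line (H = 0.222).
A headcount ratio of at most 10% allows at most ⌊0.10 × 9⌋ = 0 poor families.
So at least 2 − 0 = 2 must be lifted.

2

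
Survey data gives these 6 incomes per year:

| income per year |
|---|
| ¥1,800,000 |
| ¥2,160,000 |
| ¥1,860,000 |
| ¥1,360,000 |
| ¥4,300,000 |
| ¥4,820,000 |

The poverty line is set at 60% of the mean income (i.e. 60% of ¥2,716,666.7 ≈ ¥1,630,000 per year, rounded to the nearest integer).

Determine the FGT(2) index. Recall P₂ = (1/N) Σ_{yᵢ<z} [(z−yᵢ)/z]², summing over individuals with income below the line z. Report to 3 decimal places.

0.005

Below z: ¥1,360,000 (q = 1 of N = 6).
Shortfall ratios: (1630000−1360000)/1630000 = 0.1656.
Squared: 0.0274.
Sum = 0.027438; P₂ = 0.027438 / 6 = 0.005.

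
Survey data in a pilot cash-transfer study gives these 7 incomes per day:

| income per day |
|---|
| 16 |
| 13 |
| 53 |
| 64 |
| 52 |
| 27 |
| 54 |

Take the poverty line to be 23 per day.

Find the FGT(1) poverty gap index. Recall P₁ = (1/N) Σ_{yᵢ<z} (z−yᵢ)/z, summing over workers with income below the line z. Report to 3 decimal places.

Below the line: 13, 16 (q = 2 of N = 7).
Shortfall ratios: (23−13)/23 = 0.4348; (23−16)/23 = 0.3043.
Sum of shortfalls = 0.739130; P₁ averages over all N: 0.739130 / 7 = 0.106.

0.106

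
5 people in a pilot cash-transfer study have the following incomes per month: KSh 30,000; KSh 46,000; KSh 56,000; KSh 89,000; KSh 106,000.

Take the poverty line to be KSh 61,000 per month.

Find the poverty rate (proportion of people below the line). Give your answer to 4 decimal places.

0.6000

3 of the 5 people have income below KSh 61,000.
H = 3/5 = 0.6000.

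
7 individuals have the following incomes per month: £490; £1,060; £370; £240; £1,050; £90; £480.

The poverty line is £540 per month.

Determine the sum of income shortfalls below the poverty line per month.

Poor units: £90, £240, £370, £480, £490 (q = 5 of N = 7).
Individual gaps: 540−90 = 450; 540−240 = 300; 540−370 = 170; 540−480 = 60; 540−490 = 50.
Aggregate gap = £1,030.

£1,030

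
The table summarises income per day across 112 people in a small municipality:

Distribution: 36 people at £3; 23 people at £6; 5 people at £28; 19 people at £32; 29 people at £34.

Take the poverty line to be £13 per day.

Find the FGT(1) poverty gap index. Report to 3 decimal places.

Incomes under z: 36×£3, 23×£6 (q = 59 of N = 112).
Normalized shortfalls: (13−3)/13 = 0.7692 (×36); (13−6)/13 = 0.5385 (×23).
Sum of shortfalls = 40.076923; P₁ averages over all N: 40.076923 / 112 = 0.358.

0.358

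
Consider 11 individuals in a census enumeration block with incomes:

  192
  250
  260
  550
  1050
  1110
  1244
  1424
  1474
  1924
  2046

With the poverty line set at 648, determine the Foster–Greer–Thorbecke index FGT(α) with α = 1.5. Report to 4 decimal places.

0.1449

Below the line: 192, 250, 260, 550 (q = 4 of N = 11).
Relative gaps: (648−192)/648 = 0.7037; (648−250)/648 = 0.6142; (648−260)/648 = 0.5988; (648−550)/648 = 0.1512.
Raised to α = 1.5: 0.59032; 0.48135; 0.46332; 0.05881.
Sum = 1.593805; FGT(1.5) = 1.593805 / 11 = 0.1449.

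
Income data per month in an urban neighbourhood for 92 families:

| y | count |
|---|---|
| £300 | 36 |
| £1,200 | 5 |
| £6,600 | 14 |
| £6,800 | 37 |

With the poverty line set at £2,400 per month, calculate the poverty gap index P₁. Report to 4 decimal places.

0.3696

Below z: 36×£300, 5×£1,200 (q = 41 of N = 92).
Relative gaps: (2400−300)/2400 = 0.8750 (×36); (2400−1200)/2400 = 0.5000 (×5).
Sum of shortfalls = 34.000000; P₁ averages over all N: 34.000000 / 92 = 0.3696.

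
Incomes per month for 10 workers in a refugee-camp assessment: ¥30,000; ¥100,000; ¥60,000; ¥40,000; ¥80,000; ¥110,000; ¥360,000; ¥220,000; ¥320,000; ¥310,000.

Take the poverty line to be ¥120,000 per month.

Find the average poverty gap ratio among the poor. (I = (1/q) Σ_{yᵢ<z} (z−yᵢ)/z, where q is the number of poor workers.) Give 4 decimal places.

0.4167

Below z: ¥30,000, ¥40,000, ¥60,000, ¥80,000, ¥100,000, ¥110,000 (q = 6 of N = 10).
Shortfall ratios (z−y)/z: 0.7500, 0.6667, 0.5000, 0.3333, 0.1667, 0.0833; sum = 2.500000.
The income-gap ratio divides by q (the poor only): 2.500000 / 6 = 0.4167.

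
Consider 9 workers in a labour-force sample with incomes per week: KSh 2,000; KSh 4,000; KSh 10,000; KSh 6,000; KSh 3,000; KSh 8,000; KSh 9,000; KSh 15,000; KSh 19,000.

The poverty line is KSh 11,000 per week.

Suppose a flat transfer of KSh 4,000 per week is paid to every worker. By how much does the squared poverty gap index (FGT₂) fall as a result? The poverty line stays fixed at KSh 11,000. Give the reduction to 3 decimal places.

Before: below the line — KSh 2,000, KSh 3,000, KSh 4,000, KSh 6,000, KSh 8,000, KSh 9,000, KSh 10,000; squared poverty gap index (FGT₂) = 0.21396.
After the KSh 4,000 transfer: below the line — KSh 6,000, KSh 7,000, KSh 8,000, KSh 10,000; squared poverty gap index (FGT₂) = 0.04683.
Reduction = 0.21396 − 0.04683 = 0.167.

0.167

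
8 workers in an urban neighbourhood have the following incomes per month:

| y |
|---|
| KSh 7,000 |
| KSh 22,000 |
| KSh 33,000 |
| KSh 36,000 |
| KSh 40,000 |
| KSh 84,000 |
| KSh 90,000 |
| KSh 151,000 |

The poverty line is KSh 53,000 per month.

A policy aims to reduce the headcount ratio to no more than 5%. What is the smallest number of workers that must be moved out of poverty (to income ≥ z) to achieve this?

5 of the 8 workers are poor, so H = 5/8 = 0.625.
A headcount ratio of at most 5% allows at most ⌊0.05 × 8⌋ = 0 poor workers.
So at least 5 − 0 = 5 must be lifted.

5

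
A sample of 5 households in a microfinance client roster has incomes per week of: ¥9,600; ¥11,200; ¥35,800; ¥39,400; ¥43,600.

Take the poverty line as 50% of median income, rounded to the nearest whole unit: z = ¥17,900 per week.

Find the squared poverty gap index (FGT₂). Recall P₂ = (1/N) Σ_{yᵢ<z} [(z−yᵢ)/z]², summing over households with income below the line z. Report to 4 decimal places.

0.0710

Poor units: ¥9,600, ¥11,200 (q = 2 of N = 5).
Gap ratios (z−y)/z: (17900−9600)/17900 = 0.4637; (17900−11200)/17900 = 0.3743.
Squared: 0.2150; 0.1401.
Sum = 0.355108; P₂ = 0.355108 / 5 = 0.0710.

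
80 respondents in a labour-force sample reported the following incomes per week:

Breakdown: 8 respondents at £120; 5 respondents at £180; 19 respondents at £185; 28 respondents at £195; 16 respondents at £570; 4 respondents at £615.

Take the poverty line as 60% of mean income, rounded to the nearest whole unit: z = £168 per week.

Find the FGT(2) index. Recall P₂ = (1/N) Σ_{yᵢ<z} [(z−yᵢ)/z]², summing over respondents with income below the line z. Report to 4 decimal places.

0.0082

Below z: 8×£120 (q = 8 of N = 80).
Shortfall ratios: (168−120)/168 = 0.2857 (×8).
Squared: 0.0816 (×8).
Sum = 0.653061; P₂ = 0.653061 / 80 = 0.0082.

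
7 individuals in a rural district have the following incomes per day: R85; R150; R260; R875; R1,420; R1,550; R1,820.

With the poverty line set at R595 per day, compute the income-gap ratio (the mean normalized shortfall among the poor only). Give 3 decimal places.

Incomes under z: R85, R150, R260 (q = 3 of N = 7).
Shortfall ratios (z−y)/z: 0.8571, 0.7479, 0.5630; sum = 2.168067.
The income-gap ratio divides by q (the poor only): 2.168067 / 3 = 0.723.

0.723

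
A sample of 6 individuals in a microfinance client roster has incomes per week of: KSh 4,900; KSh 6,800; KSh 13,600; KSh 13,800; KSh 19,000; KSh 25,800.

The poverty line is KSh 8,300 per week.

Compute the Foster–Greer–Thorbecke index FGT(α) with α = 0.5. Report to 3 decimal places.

Incomes under z: KSh 4,900, KSh 6,800 (q = 2 of N = 6).
Relative gaps: (8300−4900)/8300 = 0.4096; (8300−6800)/8300 = 0.1807.
Raised to α = 0.5: 0.64003; 0.42512.
Sum = 1.065145; FGT(0.5) = 1.065145 / 6 = 0.178.

0.178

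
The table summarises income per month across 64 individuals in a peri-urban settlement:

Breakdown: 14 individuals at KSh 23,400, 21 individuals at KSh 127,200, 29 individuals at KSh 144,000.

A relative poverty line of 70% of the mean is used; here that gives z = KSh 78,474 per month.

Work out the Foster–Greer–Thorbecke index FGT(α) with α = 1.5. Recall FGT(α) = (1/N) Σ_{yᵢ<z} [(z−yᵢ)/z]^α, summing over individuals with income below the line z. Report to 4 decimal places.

0.1286

Poor units: 14×KSh 23,400 (q = 14 of N = 64).
Normalized shortfalls: (78474−23400)/78474 = 0.7018 (×14).
Raised to α = 1.5: 0.58794 (×14).
Sum = 8.231127; FGT(1.5) = 8.231127 / 64 = 0.1286.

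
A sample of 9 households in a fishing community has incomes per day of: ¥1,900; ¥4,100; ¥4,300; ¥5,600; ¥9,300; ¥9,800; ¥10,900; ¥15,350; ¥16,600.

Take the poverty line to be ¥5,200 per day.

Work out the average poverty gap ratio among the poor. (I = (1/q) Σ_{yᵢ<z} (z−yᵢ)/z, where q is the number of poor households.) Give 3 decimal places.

Below the line: ¥1,900, ¥4,100, ¥4,300 (q = 3 of N = 9).
Relative gaps: 0.6346, 0.2115, 0.1731; sum = 1.019231.
I averages over the q = 3 poor units only: 1.019231 / 3 = 0.340.

0.340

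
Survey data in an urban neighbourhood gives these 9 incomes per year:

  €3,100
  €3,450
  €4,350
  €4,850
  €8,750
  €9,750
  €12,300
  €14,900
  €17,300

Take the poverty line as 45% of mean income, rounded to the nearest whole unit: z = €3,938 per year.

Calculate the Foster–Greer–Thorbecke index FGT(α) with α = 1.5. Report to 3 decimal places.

0.016

Below z: €3,100, €3,450 (q = 2 of N = 9).
Normalized shortfalls: (3938−3100)/3938 = 0.2128; (3938−3450)/3938 = 0.1239.
Raised to α = 1.5: 0.09816; 0.04362.
Sum = 0.141787; FGT(1.5) = 0.141787 / 9 = 0.016.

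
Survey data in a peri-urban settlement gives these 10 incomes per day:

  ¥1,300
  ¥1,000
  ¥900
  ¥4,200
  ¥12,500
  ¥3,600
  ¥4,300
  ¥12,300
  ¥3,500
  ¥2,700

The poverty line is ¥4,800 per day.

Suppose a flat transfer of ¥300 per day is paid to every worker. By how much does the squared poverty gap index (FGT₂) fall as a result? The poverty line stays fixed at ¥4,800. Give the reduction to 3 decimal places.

Before: below the line — ¥900, ¥1,000, ¥1,300, ¥2,700, ¥3,500, ¥3,600, ¥4,200, ¥4,300; squared poverty gap index (FGT₂) = 0.21723.
After the ¥300 transfer: below the line — ¥1,200, ¥1,300, ¥1,600, ¥3,000, ¥3,800, ¥3,900, ¥4,500, ¥4,600; squared poverty gap index (FGT₂) = 0.17635.
Reduction = 0.21723 − 0.17635 = 0.041.

0.041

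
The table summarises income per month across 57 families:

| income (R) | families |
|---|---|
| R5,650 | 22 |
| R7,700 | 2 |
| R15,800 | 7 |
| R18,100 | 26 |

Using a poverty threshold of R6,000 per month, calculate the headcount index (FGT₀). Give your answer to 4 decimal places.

22 of the 57 families have income below R6,000.
H = 22/57 = 0.3860.

0.3860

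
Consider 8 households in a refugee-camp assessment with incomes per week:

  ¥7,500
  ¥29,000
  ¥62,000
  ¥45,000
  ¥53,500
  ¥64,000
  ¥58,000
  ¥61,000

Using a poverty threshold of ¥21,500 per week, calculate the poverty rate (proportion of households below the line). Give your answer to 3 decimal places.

0.125

1 of the 8 households have income below ¥21,500.
H = 1/8 = 0.125.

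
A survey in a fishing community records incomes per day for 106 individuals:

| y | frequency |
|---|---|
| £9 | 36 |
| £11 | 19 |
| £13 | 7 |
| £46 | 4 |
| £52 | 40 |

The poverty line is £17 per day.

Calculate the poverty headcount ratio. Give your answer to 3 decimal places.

62 of the 106 individuals have income below £17.
H = 62/106 = 0.585.

0.585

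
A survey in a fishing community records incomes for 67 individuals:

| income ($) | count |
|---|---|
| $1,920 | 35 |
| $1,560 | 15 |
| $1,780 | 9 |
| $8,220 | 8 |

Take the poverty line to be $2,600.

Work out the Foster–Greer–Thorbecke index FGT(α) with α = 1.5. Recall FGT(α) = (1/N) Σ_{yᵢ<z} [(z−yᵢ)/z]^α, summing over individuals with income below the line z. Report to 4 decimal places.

Poor units: 15×$1,560, 9×$1,780, 35×$1,920 (q = 59 of N = 67).
Relative gaps: (2600−1560)/2600 = 0.4000 (×15); (2600−1780)/2600 = 0.3154 (×9); (2600−1920)/2600 = 0.2615 (×35).
Raised to α = 1.5: 0.25298 (×15); 0.17712 (×9); 0.13375 (×35).
Sum = 10.070141; FGT(1.5) = 10.070141 / 67 = 0.1503.

0.1503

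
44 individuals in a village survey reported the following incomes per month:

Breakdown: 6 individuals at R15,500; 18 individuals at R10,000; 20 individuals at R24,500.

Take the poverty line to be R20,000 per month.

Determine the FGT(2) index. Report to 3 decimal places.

Below the line: 18×R10,000, 6×R15,500 (q = 24 of N = 44).
Gap ratios (z−y)/z: (20000−10000)/20000 = 0.5000 (×18); (20000−15500)/20000 = 0.2250 (×6).
Squared: 0.2500 (×18); 0.0506 (×6).
Sum = 4.803750; P₂ = 4.803750 / 44 = 0.109.

0.109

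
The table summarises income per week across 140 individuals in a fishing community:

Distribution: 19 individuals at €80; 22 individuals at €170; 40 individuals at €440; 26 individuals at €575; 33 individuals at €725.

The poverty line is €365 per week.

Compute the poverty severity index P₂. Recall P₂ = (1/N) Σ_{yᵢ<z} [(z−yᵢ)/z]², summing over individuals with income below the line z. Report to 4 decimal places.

Incomes under z: 19×€80, 22×€170 (q = 41 of N = 140).
Gap ratios (z−y)/z: (365−80)/365 = 0.7808 (×19); (365−170)/365 = 0.5342 (×22).
Squared: 0.6097 (×19); 0.2854 (×22).
Sum = 17.863201; P₂ = 17.863201 / 140 = 0.1276.

0.1276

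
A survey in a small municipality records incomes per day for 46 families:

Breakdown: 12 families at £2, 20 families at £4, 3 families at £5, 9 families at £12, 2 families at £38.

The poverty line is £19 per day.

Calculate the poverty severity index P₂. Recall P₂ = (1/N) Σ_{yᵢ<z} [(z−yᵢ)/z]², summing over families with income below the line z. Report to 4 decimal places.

Poor units: 12×£2, 20×£4, 3×£5, 9×£12 (q = 44 of N = 46).
Relative gaps: (19−2)/19 = 0.8947 (×12); (19−4)/19 = 0.7895 (×20); (19−5)/19 = 0.7368 (×3); (19−12)/19 = 0.3684 (×9).
Squared: 0.8006 (×12); 0.6233 (×20); 0.5429 (×3); 0.1357 (×9).
Sum = 24.922438; P₂ = 24.922438 / 46 = 0.5418.

0.5418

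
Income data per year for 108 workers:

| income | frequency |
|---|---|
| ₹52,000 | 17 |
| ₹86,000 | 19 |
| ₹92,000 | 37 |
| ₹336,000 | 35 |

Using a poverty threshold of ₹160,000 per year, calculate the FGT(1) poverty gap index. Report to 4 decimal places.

Below the line: 17×₹52,000, 19×₹86,000, 37×₹92,000 (q = 73 of N = 108).
Relative gaps: (160000−52000)/160000 = 0.6750 (×17); (160000−86000)/160000 = 0.4625 (×19); (160000−92000)/160000 = 0.4250 (×37).
Σ = 35.987500. Dividing by the full population N = 108 gives P₁ = 0.3332.

0.3332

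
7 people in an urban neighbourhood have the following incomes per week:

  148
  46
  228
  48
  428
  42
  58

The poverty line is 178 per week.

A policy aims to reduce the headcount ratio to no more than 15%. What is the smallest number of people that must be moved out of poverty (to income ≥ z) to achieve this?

5 of the 7 people are poor, so H = 5/7 = 0.714.
A headcount ratio of at most 15% allows at most ⌊0.15 × 7⌋ = 1 poor people.
So at least 5 − 1 = 4 must be lifted.

4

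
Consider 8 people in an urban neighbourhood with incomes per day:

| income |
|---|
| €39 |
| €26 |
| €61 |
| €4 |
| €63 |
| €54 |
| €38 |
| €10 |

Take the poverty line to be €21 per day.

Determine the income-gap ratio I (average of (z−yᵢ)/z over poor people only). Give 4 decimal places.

0.6667

Incomes under z: €4, €10 (q = 2 of N = 8).
Shortfall ratios (z−y)/z: 0.8095, 0.5238; sum = 1.333333.
I averages over the q = 2 poor units only: 1.333333 / 2 = 0.6667.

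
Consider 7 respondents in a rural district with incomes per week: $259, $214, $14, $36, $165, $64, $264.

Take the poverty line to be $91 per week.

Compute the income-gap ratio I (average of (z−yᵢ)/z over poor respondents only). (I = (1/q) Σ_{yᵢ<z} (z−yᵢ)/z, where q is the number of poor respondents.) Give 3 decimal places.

0.582

Poor units: $14, $36, $64 (q = 3 of N = 7).
Shortfall ratios (z−y)/z: 0.8462, 0.6044, 0.2967; sum = 1.747253.
The income-gap ratio divides by q (the poor only): 1.747253 / 3 = 0.582.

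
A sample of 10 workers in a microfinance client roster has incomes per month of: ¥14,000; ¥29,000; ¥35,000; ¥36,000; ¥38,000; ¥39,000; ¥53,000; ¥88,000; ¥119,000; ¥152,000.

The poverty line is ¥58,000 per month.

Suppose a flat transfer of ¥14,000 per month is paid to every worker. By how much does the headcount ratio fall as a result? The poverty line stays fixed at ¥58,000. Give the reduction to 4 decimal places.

Before: below the line — ¥14,000, ¥29,000, ¥35,000, ¥36,000, ¥38,000, ¥39,000, ¥53,000; headcount ratio = 0.700000.
After the ¥14,000 transfer: below the line — ¥28,000, ¥43,000, ¥49,000, ¥50,000, ¥52,000, ¥53,000; headcount ratio = 0.600000.
Reduction = 0.700000 − 0.600000 = 0.1000.

0.1000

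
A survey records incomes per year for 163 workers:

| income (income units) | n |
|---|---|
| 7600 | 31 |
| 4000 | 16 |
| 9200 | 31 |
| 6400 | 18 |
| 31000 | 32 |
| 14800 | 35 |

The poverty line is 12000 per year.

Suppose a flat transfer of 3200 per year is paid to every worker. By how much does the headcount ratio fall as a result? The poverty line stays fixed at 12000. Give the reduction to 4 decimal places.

0.1902

Before: below the line — 16×4000, 18×6400, 31×7600, 31×9200; headcount ratio = 0.588957.
After the 3200 transfer: below the line — 16×7200, 18×9600, 31×10800; headcount ratio = 0.398773.
Reduction = 0.588957 − 0.398773 = 0.1902.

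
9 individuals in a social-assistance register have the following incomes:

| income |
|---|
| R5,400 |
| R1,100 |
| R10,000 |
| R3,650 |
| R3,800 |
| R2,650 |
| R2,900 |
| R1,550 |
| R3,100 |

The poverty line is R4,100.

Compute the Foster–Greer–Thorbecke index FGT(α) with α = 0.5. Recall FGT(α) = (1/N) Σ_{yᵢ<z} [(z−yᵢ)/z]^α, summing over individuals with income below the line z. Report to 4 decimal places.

0.4306

Poor units: R1,100, R1,550, R2,650, R2,900, R3,100, R3,650, R3,800 (q = 7 of N = 9).
Gap ratios (z−y)/z: (4100−1100)/4100 = 0.7317; (4100−1550)/4100 = 0.6220; (4100−2650)/4100 = 0.3537; (4100−2900)/4100 = 0.2927; (4100−3100)/4100 = 0.2439; (4100−3650)/4100 = 0.1098; (4100−3800)/4100 = 0.0732.
Raised to α = 0.5: 0.85540; 0.78864; 0.59469; 0.54100; 0.49386; 0.33129; 0.27050.
Sum = 3.875392; FGT(0.5) = 3.875392 / 9 = 0.4306.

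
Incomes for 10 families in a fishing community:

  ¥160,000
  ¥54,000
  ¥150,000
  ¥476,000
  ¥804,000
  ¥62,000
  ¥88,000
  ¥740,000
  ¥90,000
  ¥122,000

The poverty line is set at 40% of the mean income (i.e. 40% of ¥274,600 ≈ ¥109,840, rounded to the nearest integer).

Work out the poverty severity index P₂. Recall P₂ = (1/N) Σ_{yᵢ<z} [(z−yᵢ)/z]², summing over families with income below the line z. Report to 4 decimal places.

Below z: ¥54,000, ¥62,000, ¥88,000, ¥90,000 (q = 4 of N = 10).
Normalized shortfalls: (109840−54000)/109840 = 0.5084; (109840−62000)/109840 = 0.4355; (109840−88000)/109840 = 0.1988; (109840−90000)/109840 = 0.1806.
Squared: 0.2584; 0.1897; 0.0395; 0.0326.
Sum = 0.520304; P₂ = 0.520304 / 10 = 0.0520.

0.0520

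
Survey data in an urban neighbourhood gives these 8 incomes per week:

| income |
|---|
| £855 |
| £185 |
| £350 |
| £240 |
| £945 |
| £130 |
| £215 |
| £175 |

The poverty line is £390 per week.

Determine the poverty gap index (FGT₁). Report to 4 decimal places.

0.3349

Incomes under z: £130, £175, £185, £215, £240, £350 (q = 6 of N = 8).
Shortfall ratios: (390−130)/390 = 0.6667; (390−175)/390 = 0.5513; (390−185)/390 = 0.5256; (390−215)/390 = 0.4487; (390−240)/390 = 0.3846; (390−350)/390 = 0.1026.
Σ = 2.679487. Dividing by the full population N = 8 gives P₁ = 0.3349.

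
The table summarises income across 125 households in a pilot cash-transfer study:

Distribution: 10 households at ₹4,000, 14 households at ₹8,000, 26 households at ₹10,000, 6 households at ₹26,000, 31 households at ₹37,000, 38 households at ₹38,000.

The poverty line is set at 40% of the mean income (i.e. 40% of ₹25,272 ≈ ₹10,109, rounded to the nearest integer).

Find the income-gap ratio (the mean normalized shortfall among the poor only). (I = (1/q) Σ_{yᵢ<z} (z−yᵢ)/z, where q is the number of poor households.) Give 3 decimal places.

Below z: 10×₹4,000, 14×₹8,000, 26×₹10,000 (q = 50 of N = 125).
Shortfall ratios (z−y)/z: 0.6043 (×10), 0.2086 (×14), 0.0108 (×26); sum = 9.244238.
The income-gap ratio divides by q (the poor only): 9.244238 / 50 = 0.185.

0.185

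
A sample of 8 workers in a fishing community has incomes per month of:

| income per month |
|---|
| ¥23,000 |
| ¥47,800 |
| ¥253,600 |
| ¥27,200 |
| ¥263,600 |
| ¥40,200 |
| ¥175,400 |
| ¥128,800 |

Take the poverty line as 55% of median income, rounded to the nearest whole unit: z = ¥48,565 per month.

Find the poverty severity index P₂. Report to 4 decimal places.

0.0626

Below the line: ¥23,000, ¥27,200, ¥40,200, ¥47,800 (q = 4 of N = 8).
Normalized shortfalls: (48565−23000)/48565 = 0.5264; (48565−27200)/48565 = 0.4399; (48565−40200)/48565 = 0.1722; (48565−47800)/48565 = 0.0158.
Squared: 0.2771; 0.1935; 0.0297; 0.0002.
Sum = 0.500556; P₂ = 0.500556 / 8 = 0.0626.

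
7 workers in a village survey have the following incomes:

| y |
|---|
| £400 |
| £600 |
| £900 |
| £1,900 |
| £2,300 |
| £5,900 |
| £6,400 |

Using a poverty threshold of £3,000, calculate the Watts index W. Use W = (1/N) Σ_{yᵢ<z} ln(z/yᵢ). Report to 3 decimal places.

Poor units: £400, £600, £900, £1,900, £2,300 (q = 5 of N = 7).
Log shortfalls: ln(3000/400) = 2.0149; ln(3000/600) = 1.6094; ln(3000/900) = 1.2040; ln(3000/1900) = 0.4568; ln(3000/2300) = 0.2657.
W = 5.550775 / 7 = 0.793.

0.793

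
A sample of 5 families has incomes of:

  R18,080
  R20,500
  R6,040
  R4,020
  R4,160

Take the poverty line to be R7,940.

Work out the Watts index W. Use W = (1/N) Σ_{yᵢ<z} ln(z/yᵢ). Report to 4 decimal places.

0.3201

Below z: R4,020, R4,160, R6,040 (q = 3 of N = 5).
Log gaps: ln(7940/4020) = 0.6806; ln(7940/4160) = 0.6464; ln(7940/6040) = 0.2735.
W = 1.600539 / 5 = 0.3201.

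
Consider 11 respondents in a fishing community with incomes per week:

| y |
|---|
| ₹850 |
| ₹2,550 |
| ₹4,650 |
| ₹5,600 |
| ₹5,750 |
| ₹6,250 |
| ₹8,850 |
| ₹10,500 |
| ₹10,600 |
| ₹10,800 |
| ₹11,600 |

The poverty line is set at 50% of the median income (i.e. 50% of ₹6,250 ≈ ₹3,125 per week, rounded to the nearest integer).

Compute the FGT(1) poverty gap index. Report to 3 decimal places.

Below z: ₹850, ₹2,550 (q = 2 of N = 11).
Normalized shortfalls: (3125−850)/3125 = 0.7280; (3125−2550)/3125 = 0.1840.
Sum of shortfalls = 0.912000; P₁ averages over all N: 0.912000 / 11 = 0.083.

0.083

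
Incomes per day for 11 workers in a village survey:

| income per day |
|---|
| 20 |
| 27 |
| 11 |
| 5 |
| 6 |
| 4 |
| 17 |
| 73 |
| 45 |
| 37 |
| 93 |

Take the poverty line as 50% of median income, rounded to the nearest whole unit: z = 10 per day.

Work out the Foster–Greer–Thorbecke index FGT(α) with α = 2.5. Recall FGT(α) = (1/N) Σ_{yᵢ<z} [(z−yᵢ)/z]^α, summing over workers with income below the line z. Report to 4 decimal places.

Poor units: 4, 5, 6 (q = 3 of N = 11).
Relative gaps: (10−4)/10 = 0.6000; (10−5)/10 = 0.5000; (10−6)/10 = 0.4000.
Raised to α = 2.5: 0.27885; 0.17678; 0.10119.
Sum = 0.556824; FGT(2.5) = 0.556824 / 11 = 0.0506.

0.0506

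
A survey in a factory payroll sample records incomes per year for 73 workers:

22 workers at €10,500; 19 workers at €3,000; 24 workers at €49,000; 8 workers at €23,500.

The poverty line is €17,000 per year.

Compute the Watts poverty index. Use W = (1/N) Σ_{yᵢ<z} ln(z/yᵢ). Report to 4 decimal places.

Below the line: 19×€3,000, 22×€10,500 (q = 41 of N = 73).
Log shortfalls: ln(17000/3000) = 1.7346 (×19); ln(17000/10500) = 0.4818 (×22).
W = 43.557858 / 73 = 0.5967.

0.5967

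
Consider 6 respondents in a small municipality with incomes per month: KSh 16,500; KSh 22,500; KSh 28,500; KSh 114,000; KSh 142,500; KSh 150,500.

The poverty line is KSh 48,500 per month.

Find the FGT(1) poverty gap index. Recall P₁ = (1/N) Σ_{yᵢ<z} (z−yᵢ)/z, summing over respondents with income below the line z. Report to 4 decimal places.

0.2680

Poor units: KSh 16,500, KSh 22,500, KSh 28,500 (q = 3 of N = 6).
Normalized shortfalls: (48500−16500)/48500 = 0.6598; (48500−22500)/48500 = 0.5361; (48500−28500)/48500 = 0.4124.
Σ = 1.608247. Dividing by the full population N = 6 gives P₁ = 0.2680.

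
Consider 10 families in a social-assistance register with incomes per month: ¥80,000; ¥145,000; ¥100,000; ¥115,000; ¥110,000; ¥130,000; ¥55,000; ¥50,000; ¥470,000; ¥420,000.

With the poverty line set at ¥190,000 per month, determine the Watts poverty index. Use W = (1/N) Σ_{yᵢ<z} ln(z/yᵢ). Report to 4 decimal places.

0.5780

Below the line: ¥50,000, ¥55,000, ¥80,000, ¥100,000, ¥110,000, ¥115,000, ¥130,000, ¥145,000 (q = 8 of N = 10).
Log gaps: ln(190000/50000) = 1.3350; ln(190000/55000) = 1.2397; ln(190000/80000) = 0.8650; ln(190000/100000) = 0.6419; ln(190000/110000) = 0.5465; ln(190000/115000) = 0.5021; ln(190000/130000) = 0.3795; ln(190000/145000) = 0.2703.
W = 5.779959 / 10 = 0.5780.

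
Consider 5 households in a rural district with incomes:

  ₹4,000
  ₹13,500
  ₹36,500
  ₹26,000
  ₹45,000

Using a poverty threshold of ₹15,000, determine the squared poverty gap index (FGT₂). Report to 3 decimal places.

0.110

Below z: ₹4,000, ₹13,500 (q = 2 of N = 5).
Relative gaps: (15000−4000)/15000 = 0.7333; (15000−13500)/15000 = 0.1000.
Squared: 0.5378; 0.0100.
Sum = 0.547778; P₂ = 0.547778 / 5 = 0.110.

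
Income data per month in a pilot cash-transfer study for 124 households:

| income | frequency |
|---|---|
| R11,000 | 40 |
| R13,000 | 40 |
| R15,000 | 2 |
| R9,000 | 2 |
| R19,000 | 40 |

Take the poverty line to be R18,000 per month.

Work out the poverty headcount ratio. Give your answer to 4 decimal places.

84 of the 124 households have income below R18,000.
H = 84/124 = 0.6774.

0.6774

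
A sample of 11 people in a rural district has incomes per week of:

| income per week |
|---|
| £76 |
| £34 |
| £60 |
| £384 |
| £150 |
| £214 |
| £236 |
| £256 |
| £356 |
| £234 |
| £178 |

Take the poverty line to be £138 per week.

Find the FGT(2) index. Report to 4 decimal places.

0.0990

Below z: £34, £60, £76 (q = 3 of N = 11).
Gap ratios (z−y)/z: (138−34)/138 = 0.7536; (138−60)/138 = 0.5652; (138−76)/138 = 0.4493.
Squared: 0.5679; 0.3195; 0.2018.
Sum = 1.089267; P₂ = 1.089267 / 11 = 0.0990.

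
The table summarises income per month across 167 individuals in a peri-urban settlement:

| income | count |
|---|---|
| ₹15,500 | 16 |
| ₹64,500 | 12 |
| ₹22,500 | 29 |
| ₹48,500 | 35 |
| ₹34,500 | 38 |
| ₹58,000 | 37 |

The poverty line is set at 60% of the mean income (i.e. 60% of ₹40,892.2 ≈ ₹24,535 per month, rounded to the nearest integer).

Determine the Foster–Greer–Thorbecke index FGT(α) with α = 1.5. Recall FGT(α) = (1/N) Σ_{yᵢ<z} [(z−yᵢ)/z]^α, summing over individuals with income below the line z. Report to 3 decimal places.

0.026

Below the line: 16×₹15,500, 29×₹22,500 (q = 45 of N = 167).
Relative gaps: (24535−15500)/24535 = 0.3682 (×16); (24535−22500)/24535 = 0.0829 (×29).
Raised to α = 1.5: 0.22347 (×16); 0.02389 (×29).
Sum = 4.268202; FGT(1.5) = 4.268202 / 167 = 0.026.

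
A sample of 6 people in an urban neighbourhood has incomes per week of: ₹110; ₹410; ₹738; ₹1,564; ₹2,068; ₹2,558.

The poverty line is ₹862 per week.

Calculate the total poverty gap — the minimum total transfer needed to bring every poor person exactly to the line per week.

₹1,328

Below z: ₹110, ₹410, ₹738 (q = 3 of N = 6).
Individual gaps: 862−110 = 752; 862−410 = 452; 862−738 = 124.
Aggregate gap = ₹1,328.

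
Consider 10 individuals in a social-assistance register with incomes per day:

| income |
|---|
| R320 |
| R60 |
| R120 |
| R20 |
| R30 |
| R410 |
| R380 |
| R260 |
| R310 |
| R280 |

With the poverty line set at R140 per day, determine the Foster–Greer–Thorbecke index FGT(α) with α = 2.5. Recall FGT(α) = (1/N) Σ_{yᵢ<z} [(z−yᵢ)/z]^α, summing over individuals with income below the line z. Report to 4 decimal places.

0.1482

Incomes under z: R20, R30, R60, R120 (q = 4 of N = 10).
Gap ratios (z−y)/z: (140−20)/140 = 0.8571; (140−30)/140 = 0.7857; (140−60)/140 = 0.5714; (140−120)/140 = 0.1429.
Raised to α = 2.5: 0.68019; 0.54722; 0.24683; 0.00771.
Sum = 1.481961; FGT(2.5) = 1.481961 / 10 = 0.1482.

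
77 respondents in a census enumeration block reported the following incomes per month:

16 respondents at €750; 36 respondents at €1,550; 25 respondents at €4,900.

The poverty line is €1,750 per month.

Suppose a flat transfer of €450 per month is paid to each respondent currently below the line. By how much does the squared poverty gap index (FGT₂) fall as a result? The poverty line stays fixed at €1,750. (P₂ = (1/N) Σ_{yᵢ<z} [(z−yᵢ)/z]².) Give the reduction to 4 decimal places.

0.0534

Before: below the line — 16×€750, 36×€1,550; squared poverty gap index (FGT₂) = 0.073957.
After the €450 transfer: below the line — 16×€1,200; squared poverty gap index (FGT₂) = 0.020525.
Reduction = 0.073957 − 0.020525 = 0.0534.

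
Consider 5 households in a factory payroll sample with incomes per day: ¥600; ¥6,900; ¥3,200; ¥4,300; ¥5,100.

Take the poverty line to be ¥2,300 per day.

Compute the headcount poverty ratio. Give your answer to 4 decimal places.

1 of the 5 households have income below ¥2,300.
H = 1/5 = 0.2000.

0.2000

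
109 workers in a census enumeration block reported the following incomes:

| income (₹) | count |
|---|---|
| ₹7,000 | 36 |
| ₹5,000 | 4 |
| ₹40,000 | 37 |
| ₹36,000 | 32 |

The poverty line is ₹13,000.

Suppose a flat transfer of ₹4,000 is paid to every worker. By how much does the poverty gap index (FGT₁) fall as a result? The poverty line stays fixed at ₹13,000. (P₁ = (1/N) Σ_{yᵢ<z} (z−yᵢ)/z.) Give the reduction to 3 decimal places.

0.113

Before: below the line — 4×₹5,000, 36×₹7,000; poverty gap index (FGT₁) = 0.17502.
After the ₹4,000 transfer: below the line — 4×₹9,000, 36×₹11,000; poverty gap index (FGT₁) = 0.06210.
Reduction = 0.17502 − 0.06210 = 0.113.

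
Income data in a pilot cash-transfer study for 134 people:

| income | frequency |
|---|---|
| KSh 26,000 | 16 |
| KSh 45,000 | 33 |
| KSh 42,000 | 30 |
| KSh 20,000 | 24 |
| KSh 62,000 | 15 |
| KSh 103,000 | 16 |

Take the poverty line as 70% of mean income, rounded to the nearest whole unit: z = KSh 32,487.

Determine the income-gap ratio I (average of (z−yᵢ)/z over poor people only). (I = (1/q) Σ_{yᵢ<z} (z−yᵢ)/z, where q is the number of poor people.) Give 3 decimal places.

0.310

Poor units: 24×KSh 20,000, 16×KSh 26,000 (q = 40 of N = 134).
Shortfall ratios (z−y)/z: 0.3844 (×24), 0.1997 (×16); sum = 12.419737.
I averages over the q = 40 poor units only: 12.419737 / 40 = 0.310.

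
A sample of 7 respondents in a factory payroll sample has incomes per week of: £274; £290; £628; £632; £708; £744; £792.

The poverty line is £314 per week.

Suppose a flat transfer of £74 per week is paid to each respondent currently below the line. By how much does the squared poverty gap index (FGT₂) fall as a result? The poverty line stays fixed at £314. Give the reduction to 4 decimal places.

Before: below the line — £274, £290; squared poverty gap index (FGT₂) = 0.003153.
After the £74 transfer: below the line — none; squared poverty gap index (FGT₂) = 0.000000.
Reduction = 0.003153 − 0.000000 = 0.0032.

0.0032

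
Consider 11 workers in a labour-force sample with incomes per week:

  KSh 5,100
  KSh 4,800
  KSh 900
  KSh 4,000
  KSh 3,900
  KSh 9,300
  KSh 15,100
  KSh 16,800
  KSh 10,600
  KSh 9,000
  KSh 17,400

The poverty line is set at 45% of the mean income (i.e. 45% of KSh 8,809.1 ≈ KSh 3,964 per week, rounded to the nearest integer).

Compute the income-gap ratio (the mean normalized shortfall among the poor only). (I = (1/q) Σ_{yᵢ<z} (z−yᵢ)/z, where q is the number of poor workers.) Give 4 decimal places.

0.3946

Poor units: KSh 900, KSh 3,900 (q = 2 of N = 11).
Relative gaps: 0.7730, 0.0161; sum = 0.789102.
The income-gap ratio divides by q (the poor only): 0.789102 / 2 = 0.3946.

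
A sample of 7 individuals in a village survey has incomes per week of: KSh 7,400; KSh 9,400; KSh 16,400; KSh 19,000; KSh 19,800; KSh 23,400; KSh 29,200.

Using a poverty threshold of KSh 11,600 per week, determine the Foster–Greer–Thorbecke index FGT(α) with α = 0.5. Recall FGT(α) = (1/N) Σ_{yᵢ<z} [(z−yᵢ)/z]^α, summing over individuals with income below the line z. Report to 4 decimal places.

Incomes under z: KSh 7,400, KSh 9,400 (q = 2 of N = 7).
Normalized shortfalls: (11600−7400)/11600 = 0.3621; (11600−9400)/11600 = 0.1897.
Raised to α = 0.5: 0.60172; 0.43549.
Sum = 1.037216; FGT(0.5) = 1.037216 / 7 = 0.1482.

0.1482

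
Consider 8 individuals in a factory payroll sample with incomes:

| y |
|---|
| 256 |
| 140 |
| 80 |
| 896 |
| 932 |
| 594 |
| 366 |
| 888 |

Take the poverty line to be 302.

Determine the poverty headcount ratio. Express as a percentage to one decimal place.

3 of the 8 individuals have income below 302.
H = 3/8 = 37.5%.

37.5%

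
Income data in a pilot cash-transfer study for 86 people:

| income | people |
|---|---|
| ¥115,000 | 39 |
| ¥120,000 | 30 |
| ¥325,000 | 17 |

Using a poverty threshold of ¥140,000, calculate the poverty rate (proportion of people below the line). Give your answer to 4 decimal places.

0.8023

69 of the 86 people have income below ¥140,000.
H = 69/86 = 0.8023.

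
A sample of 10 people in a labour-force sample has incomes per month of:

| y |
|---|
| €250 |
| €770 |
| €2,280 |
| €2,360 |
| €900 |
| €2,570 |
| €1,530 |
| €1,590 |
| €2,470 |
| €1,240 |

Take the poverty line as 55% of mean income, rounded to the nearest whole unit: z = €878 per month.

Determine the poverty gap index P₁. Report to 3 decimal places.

0.084

Poor units: €250, €770 (q = 2 of N = 10).
Relative gaps: (878−250)/878 = 0.7153; (878−770)/878 = 0.1230.
Σ = 0.838269. Dividing by the full population N = 10 gives P₁ = 0.084.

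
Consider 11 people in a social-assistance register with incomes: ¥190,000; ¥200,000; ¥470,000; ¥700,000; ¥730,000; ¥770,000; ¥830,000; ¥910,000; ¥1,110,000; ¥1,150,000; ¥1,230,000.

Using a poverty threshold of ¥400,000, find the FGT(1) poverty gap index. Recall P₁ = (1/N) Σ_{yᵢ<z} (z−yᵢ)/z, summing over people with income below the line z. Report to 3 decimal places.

Incomes under z: ¥190,000, ¥200,000 (q = 2 of N = 11).
Normalized shortfalls: (400000−190000)/400000 = 0.5250; (400000−200000)/400000 = 0.5000.
Sum of shortfalls = 1.025000; P₁ averages over all N: 1.025000 / 11 = 0.093.

0.093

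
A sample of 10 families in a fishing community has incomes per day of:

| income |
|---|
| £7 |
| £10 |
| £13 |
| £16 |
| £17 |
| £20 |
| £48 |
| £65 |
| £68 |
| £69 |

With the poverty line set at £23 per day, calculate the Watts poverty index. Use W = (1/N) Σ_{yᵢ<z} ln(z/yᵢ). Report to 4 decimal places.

Below the line: £7, £10, £13, £16, £17, £20 (q = 6 of N = 10).
ln(z/y) terms: ln(23/7) = 1.1896; ln(23/10) = 0.8329; ln(23/13) = 0.5705; ln(23/16) = 0.3629; ln(23/17) = 0.3023; ln(23/20) = 0.1398.
W = 3.397986 / 10 = 0.3398.

0.3398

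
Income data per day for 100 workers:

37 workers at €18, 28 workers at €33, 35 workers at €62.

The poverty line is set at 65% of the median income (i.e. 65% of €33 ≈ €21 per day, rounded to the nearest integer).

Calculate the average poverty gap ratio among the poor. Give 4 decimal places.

Incomes under z: 37×€18 (q = 37 of N = 100).
Relative gaps: 0.1429 (×37); sum = 5.285714.
I averages over the q = 37 poor units only: 5.285714 / 37 = 0.1429.

0.1429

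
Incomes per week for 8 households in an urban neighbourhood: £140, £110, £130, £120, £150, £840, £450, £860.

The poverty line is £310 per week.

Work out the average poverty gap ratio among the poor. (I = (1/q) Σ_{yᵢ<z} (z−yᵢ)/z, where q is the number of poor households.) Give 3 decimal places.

Poor units: £110, £120, £130, £140, £150 (q = 5 of N = 8).
Shortfall ratios (z−y)/z: 0.6452, 0.6129, 0.5806, 0.5484, 0.5161; sum = 2.903226.
I averages over the q = 5 poor units only: 2.903226 / 5 = 0.581.

0.581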